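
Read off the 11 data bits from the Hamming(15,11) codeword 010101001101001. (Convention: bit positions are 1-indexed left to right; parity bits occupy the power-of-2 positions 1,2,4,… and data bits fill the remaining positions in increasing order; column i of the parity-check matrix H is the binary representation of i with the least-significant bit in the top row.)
Parity bits occupy power-of-2 positions; data bits are at positions {3,5,6,7,9,10,11,12,13,14,15} (1-indexed).
Extract: c[3]=0 c[5]=0 c[6]=1 c[7]=0 c[9]=1 c[10]=1 c[11]=0 c[12]=1 c[13]=0 c[14]=0 c[15]=1
Data = 00101101001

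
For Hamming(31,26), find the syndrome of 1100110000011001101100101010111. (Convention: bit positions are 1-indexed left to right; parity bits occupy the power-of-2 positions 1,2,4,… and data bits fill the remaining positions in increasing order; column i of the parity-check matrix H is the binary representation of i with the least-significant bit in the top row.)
Syndrome s = H · r^T (mod 2), r = 1100110000011001101100101010111:
  s[0] = (1010101010101010101010101010101)·(1100110000011001101100101010111) mod 2 = 1+0+0+0+1+0+0+0+0+0+0+0+1+0+0+0+1+0+1+0+0+0+1+0+1+0+1+0+1+0+1 mod 2 = 0
  s[1] = (0110011001100110011001100110011)·(1100110000011001101100101010111) mod 2 = 0+1+0+0+0+1+0+0+0+0+0+0+0+0+0+0+0+0+1+0+0+0+1+0+0+0+1+0+0+1+1 mod 2 = 1
  s[2] = (0001111000011110000111100001111)·(1100110000011001101100101010111) mod 2 = 0+0+0+0+1+1+0+0+0+0+0+1+1+0+0+0+0+0+0+1+0+0+1+0+0+0+0+0+1+1+1 mod 2 = 1
  s[3] = (0000000111111110000000011111111)·(1100110000011001101100101010111) mod 2 = 0+0+0+0+0+0+0+0+0+0+0+1+1+0+0+0+0+0+0+0+0+0+0+0+1+0+1+0+1+1+1 mod 2 = 1
  s[4] = (0000000000000001111111111111111)·(1100110000011001101100101010111) mod 2 = 0+0+0+0+0+0+0+0+0+0+0+0+0+0+0+1+1+0+1+1+0+0+1+0+1+0+1+0+1+1+1 mod 2 = 0
Syndrome = 01110
Non-zero syndrome: error at position 14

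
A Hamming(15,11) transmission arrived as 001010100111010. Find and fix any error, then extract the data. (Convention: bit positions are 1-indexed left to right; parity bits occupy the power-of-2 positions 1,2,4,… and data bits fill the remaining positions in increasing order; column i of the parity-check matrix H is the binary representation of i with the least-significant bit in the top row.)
Syndrome s = H · r^T (mod 2), r = 001010100111010:
  s[0] = (101010101010101)·(001010100111010) mod 2 = 0+0+1+0+1+0+1+0+0+0+1+0+0+0+0 mod 2 = 0
  s[1] = (011001100110011)·(001010100111010) mod 2 = 0+0+1+0+0+0+1+0+0+1+1+0+0+1+0 mod 2 = 1
  s[2] = (000111100001111)·(001010100111010) mod 2 = 0+0+0+0+1+0+1+0+0+0+0+1+0+1+0 mod 2 = 0
  s[3] = (000000011111111)·(001010100111010) mod 2 = 0+0+0+0+0+0+0+0+0+1+1+1+0+1+0 mod 2 = 0
Syndrome = 0100
Column 2 of H equals this syndrome → error at bit 2 (1-indexed).
Flip bit 2: 001010100111010 → 011010100111010
Extract data bits at positions {3,5,6,7,9,10,11,12,13,14,15}: 11010111010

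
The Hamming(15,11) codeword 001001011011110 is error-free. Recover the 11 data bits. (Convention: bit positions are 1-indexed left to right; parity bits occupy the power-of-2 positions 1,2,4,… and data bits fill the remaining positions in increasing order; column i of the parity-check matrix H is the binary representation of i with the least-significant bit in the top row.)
Parity bits occupy power-of-2 positions; data bits are at positions {3,5,6,7,9,10,11,12,13,14,15} (1-indexed).
Extract: c[3]=1 c[5]=0 c[6]=1 c[7]=0 c[9]=1 c[10]=0 c[11]=1 c[12]=1 c[13]=1 c[14]=1 c[15]=0
Data = 10101011110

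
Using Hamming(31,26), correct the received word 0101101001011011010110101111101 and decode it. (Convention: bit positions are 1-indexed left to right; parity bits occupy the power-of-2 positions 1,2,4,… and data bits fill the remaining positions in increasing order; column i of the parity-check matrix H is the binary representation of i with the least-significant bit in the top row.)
Syndrome s = H · r^T (mod 2), r = 0101101001011011010110101111101:
  s[0] = (1010101010101010101010101010101)·(0101101001011011010110101111101) mod 2 = 0+0+0+0+1+0+1+0+0+0+0+0+1+0+1+0+0+0+0+0+1+0+1+0+1+0+1+0+1+0+1 mod 2 = 0
  s[1] = (0110011001100110011001100110011)·(0101101001011011010110101111101) mod 2 = 0+1+0+0+0+0+1+0+0+1+0+0+0+0+1+0+0+1+0+0+0+0+1+0+0+1+1+0+0+0+1 mod 2 = 1
  s[2] = (0001111000011110000111100001111)·(0101101001011011010110101111101) mod 2 = 0+0+0+1+1+0+1+0+0+0+0+1+1+0+1+0+0+0+0+1+1+0+1+0+0+0+0+1+1+0+1 mod 2 = 0
  s[3] = (0000000111111110000000011111111)·(0101101001011011010110101111101) mod 2 = 0+0+0+0+0+0+0+0+0+1+0+1+1+0+1+0+0+0+0+0+0+0+0+0+1+1+1+1+1+0+1 mod 2 = 0
  s[4] = (0000000000000001111111111111111)·(0101101001011011010110101111101) mod 2 = 0+0+0+0+0+0+0+0+0+0+0+0+0+0+0+1+0+1+0+1+1+0+1+0+1+1+1+1+1+0+1 mod 2 = 1
Syndrome = 01001
Column 18 of H equals this syndrome → error at bit 18 (1-indexed).
Flip bit 18: 0101101001011011010110101111101 → 0101101001011011000110101111101
Extract data bits at positions {3,5,6,7,9,10,11,12,13,14,15,17,18,19,20,21,22,23,24,25,26,27,28,29,30,31}: 01010101101000110101111101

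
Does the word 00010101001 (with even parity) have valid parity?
Sum of all bits: 0+0+0+1+0+1+0+1+0+0+1 = 4; 4 mod 2 = 0. Result is 0 → valid parity.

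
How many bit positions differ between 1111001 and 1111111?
XOR = 0000110, count of 1s = 2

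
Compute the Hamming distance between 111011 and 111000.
XOR = 000011, count of 1s = 2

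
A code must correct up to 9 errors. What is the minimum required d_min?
Correcting t errors requires d_min ≥ 2t + 1 = 2·9 + 1 = 19.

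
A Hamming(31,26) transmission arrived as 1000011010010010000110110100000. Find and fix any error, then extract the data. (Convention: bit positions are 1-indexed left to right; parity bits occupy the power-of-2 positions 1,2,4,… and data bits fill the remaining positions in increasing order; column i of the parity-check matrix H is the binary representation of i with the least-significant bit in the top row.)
Syndrome s = H · r^T (mod 2), r = 1000011010010010000110110100000:
  s[0] = (1010101010101010101010101010101)·(1000011010010010000110110100000) mod 2 = 1+0+0+0+0+0+1+0+1+0+0+0+0+0+1+0+0+0+0+0+1+0+1+0+0+0+0+0+0+0+0 mod 2 = 0
  s[1] = (0110011001100110011001100110011)·(1000011010010010000110110100000) mod 2 = 0+0+0+0+0+1+1+0+0+0+0+0+0+0+1+0+0+0+0+0+0+0+1+0+0+1+0+0+0+0+0 mod 2 = 1
  s[2] = (0001111000011110000111100001111)·(1000011010010010000110110100000) mod 2 = 0+0+0+0+0+1+1+0+0+0+0+1+0+0+1+0+0+0+0+1+1+0+1+0+0+0+0+0+0+0+0 mod 2 = 1
  s[3] = (0000000111111110000000011111111)·(1000011010010010000110110100000) mod 2 = 0+0+0+0+0+0+0+0+1+0+0+1+0+0+1+0+0+0+0+0+0+0+0+1+0+1+0+0+0+0+0 mod 2 = 1
  s[4] = (0000000000000001111111111111111)·(1000011010010010000110110100000) mod 2 = 0+0+0+0+0+0+0+0+0+0+0+0+0+0+0+0+0+0+0+1+1+0+1+1+0+1+0+0+0+0+0 mod 2 = 1
Syndrome = 01111
Column 30 of H equals this syndrome → error at bit 30 (1-indexed).
Flip bit 30: 1000011010010010000110110100000 → 1000011010010010000110110100010
Extract data bits at positions {3,5,6,7,9,10,11,12,13,14,15,17,18,19,20,21,22,23,24,25,26,27,28,29,30,31}: 00111001001000110110100010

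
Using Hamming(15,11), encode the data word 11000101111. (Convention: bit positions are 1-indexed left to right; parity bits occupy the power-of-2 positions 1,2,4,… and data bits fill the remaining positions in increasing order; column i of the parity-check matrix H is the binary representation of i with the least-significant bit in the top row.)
Codeword c = d · G (mod 2), d = 11000101111:
  c[0] = d·G[:,0] = (11000101111)·(11011010101) mod 2 = 1+1+0+0+0+0+0+0+1+0+1 mod 2 = 0
  c[1] = d·G[:,1] = (11000101111)·(10110110011) mod 2 = 1+0+0+0+0+1+0+0+0+1+1 mod 2 = 0
  c[2] = d·G[:,2] = (11000101111)·(10000000000) mod 2 = 1+0+0+0+0+0+0+0+0+0+0 mod 2 = 1
  c[3] = d·G[:,3] = (11000101111)·(01110001111) mod 2 = 0+1+0+0+0+0+0+1+1+1+1 mod 2 = 1
  c[4] = d·G[:,4] = (11000101111)·(01000000000) mod 2 = 0+1+0+0+0+0+0+0+0+0+0 mod 2 = 1
  c[5] = d·G[:,5] = (11000101111)·(00100000000) mod 2 = 0+0+0+0+0+0+0+0+0+0+0 mod 2 = 0
  c[6] = d·G[:,6] = (11000101111)·(00010000000) mod 2 = 0+0+0+0+0+0+0+0+0+0+0 mod 2 = 0
  c[7] = d·G[:,7] = (11000101111)·(00001111111) mod 2 = 0+0+0+0+0+1+0+1+1+1+1 mod 2 = 1
  c[8] = d·G[:,8] = (11000101111)·(00001000000) mod 2 = 0+0+0+0+0+0+0+0+0+0+0 mod 2 = 0
  c[9] = d·G[:,9] = (11000101111)·(00000100000) mod 2 = 0+0+0+0+0+1+0+0+0+0+0 mod 2 = 1
  c[10] = d·G[:,10] = (11000101111)·(00000010000) mod 2 = 0+0+0+0+0+0+0+0+0+0+0 mod 2 = 0
  c[11] = d·G[:,11] = (11000101111)·(00000001000) mod 2 = 0+0+0+0+0+0+0+1+0+0+0 mod 2 = 1
  c[12] = d·G[:,12] = (11000101111)·(00000000100) mod 2 = 0+0+0+0+0+0+0+0+1+0+0 mod 2 = 1
  c[13] = d·G[:,13] = (11000101111)·(00000000010) mod 2 = 0+0+0+0+0+0+0+0+0+1+0 mod 2 = 1
  c[14] = d·G[:,14] = (11000101111)·(00000000001) mod 2 = 0+0+0+0+0+0+0+0+0+0+1 mod 2 = 1
Codeword = 001110010101111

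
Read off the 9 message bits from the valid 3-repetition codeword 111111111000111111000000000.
Split into 3-bit blocks: 111 111 111 000 111 111 000 000 000
Data = 111011000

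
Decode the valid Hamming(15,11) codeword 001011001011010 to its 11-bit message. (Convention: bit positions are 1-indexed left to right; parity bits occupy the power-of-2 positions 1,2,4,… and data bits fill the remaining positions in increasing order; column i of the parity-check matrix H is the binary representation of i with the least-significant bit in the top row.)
Parity bits occupy power-of-2 positions; data bits are at positions {3,5,6,7,9,10,11,12,13,14,15} (1-indexed).
Extract: c[3]=1 c[5]=1 c[6]=1 c[7]=0 c[9]=1 c[10]=0 c[11]=1 c[12]=1 c[13]=0 c[14]=1 c[15]=0
Data = 11101011010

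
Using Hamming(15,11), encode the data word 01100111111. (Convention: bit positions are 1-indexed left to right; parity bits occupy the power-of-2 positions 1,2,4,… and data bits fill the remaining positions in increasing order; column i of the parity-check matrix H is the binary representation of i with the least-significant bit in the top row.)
Codeword c = d · G (mod 2), d = 01100111111:
  c[0] = d·G[:,0] = (01100111111)·(11011010101) mod 2 = 0+1+0+0+0+0+1+0+1+0+1 mod 2 = 0
  c[1] = d·G[:,1] = (01100111111)·(10110110011) mod 2 = 0+0+1+0+0+1+1+0+0+1+1 mod 2 = 1
  c[2] = d·G[:,2] = (01100111111)·(10000000000) mod 2 = 0+0+0+0+0+0+0+0+0+0+0 mod 2 = 0
  c[3] = d·G[:,3] = (01100111111)·(01110001111) mod 2 = 0+1+1+0+0+0+0+1+1+1+1 mod 2 = 0
  c[4] = d·G[:,4] = (01100111111)·(01000000000) mod 2 = 0+1+0+0+0+0+0+0+0+0+0 mod 2 = 1
  c[5] = d·G[:,5] = (01100111111)·(00100000000) mod 2 = 0+0+1+0+0+0+0+0+0+0+0 mod 2 = 1
  c[6] = d·G[:,6] = (01100111111)·(00010000000) mod 2 = 0+0+0+0+0+0+0+0+0+0+0 mod 2 = 0
  c[7] = d·G[:,7] = (01100111111)·(00001111111) mod 2 = 0+0+0+0+0+1+1+1+1+1+1 mod 2 = 0
  c[8] = d·G[:,8] = (01100111111)·(00001000000) mod 2 = 0+0+0+0+0+0+0+0+0+0+0 mod 2 = 0
  c[9] = d·G[:,9] = (01100111111)·(00000100000) mod 2 = 0+0+0+0+0+1+0+0+0+0+0 mod 2 = 1
  c[10] = d·G[:,10] = (01100111111)·(00000010000) mod 2 = 0+0+0+0+0+0+1+0+0+0+0 mod 2 = 1
  c[11] = d·G[:,11] = (01100111111)·(00000001000) mod 2 = 0+0+0+0+0+0+0+1+0+0+0 mod 2 = 1
  c[12] = d·G[:,12] = (01100111111)·(00000000100) mod 2 = 0+0+0+0+0+0+0+0+1+0+0 mod 2 = 1
  c[13] = d·G[:,13] = (01100111111)·(00000000010) mod 2 = 0+0+0+0+0+0+0+0+0+1+0 mod 2 = 1
  c[14] = d·G[:,14] = (01100111111)·(00000000001) mod 2 = 0+0+0+0+0+0+0+0+0+0+1 mod 2 = 1
Codeword = 010011000111111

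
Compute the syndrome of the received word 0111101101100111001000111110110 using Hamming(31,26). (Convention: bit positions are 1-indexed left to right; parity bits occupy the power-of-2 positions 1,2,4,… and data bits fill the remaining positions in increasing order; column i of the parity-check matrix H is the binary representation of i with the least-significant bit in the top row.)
Syndrome s = H · r^T (mod 2), r = 0111101101100111001000111110110:
  s[0] = (1010101010101010101010101010101)·(0111101101100111001000111110110) mod 2 = 0+0+1+0+1+0+1+0+0+0+1+0+0+0+1+0+0+0+1+0+0+0+1+0+1+0+1+0+1+0+0 mod 2 = 0
  s[1] = (0110011001100110011001100110011)·(0111101101100111001000111110110) mod 2 = 0+1+1+0+0+0+1+0+0+1+1+0+0+1+1+0+0+0+1+0+0+0+1+0+0+1+1+0+0+1+0 mod 2 = 0
  s[2] = (0001111000011110000111100001111)·(0111101101100111001000111110110) mod 2 = 0+0+0+1+1+0+1+0+0+0+0+0+0+1+1+0+0+0+0+0+0+0+1+0+0+0+0+0+1+1+0 mod 2 = 0
  s[3] = (0000000111111110000000011111111)·(0111101101100111001000111110110) mod 2 = 0+0+0+0+0+0+0+1+0+1+1+0+0+1+1+0+0+0+0+0+0+0+0+1+1+1+1+0+1+1+0 mod 2 = 1
  s[4] = (0000000000000001111111111111111)·(0111101101100111001000111110110) mod 2 = 0+0+0+0+0+0+0+0+0+0+0+0+0+0+0+1+0+0+1+0+0+0+1+1+1+1+1+0+1+1+0 mod 2 = 1
Syndrome = 00011
Non-zero syndrome: error at position 24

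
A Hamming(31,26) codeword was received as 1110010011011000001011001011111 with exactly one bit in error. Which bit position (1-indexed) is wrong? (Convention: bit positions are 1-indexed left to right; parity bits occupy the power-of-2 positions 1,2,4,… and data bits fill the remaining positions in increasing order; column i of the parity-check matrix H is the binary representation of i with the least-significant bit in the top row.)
Syndrome s = H · r^T (mod 2), r = 1110010011011000001011001011111:
  s[0] = (1010101010101010101010101010101)·(1110010011011000001011001011111) mod 2 = 1+0+1+0+0+0+0+0+1+0+0+0+1+0+0+0+0+0+1+0+1+0+0+0+1+0+1+0+1+0+1 mod 2 = 0
  s[1] = (0110011001100110011001100110011)·(1110010011011000001011001011111) mod 2 = 0+1+1+0+0+1+0+0+0+1+0+0+0+0+0+0+0+0+1+0+0+1+0+0+0+0+1+0+0+1+1 mod 2 = 1
  s[2] = (0001111000011110000111100001111)·(1110010011011000001011001011111) mod 2 = 0+0+0+0+0+1+0+0+0+0+0+1+1+0+0+0+0+0+0+0+1+1+0+0+0+0+0+1+1+1+1 mod 2 = 1
  s[3] = (0000000111111110000000011111111)·(1110010011011000001011001011111) mod 2 = 0+0+0+0+0+0+0+0+1+1+0+1+1+0+0+0+0+0+0+0+0+0+0+0+1+0+1+1+1+1+1 mod 2 = 0
  s[4] = (0000000000000001111111111111111)·(1110010011011000001011001011111) mod 2 = 0+0+0+0+0+0+0+0+0+0+0+0+0+0+0+0+0+0+1+0+1+1+0+0+1+0+1+1+1+1+1 mod 2 = 1
Syndrome = 01101
Column i of H is the binary representation of i, so the syndrome is the binary index of the flipped bit.
Read s = 01101 with s[0] as LSB: 0·2^0 + 1·2^1 + 1·2^2 + 0·2^3 + 1·2^4 = 22.
Error is at bit position 22.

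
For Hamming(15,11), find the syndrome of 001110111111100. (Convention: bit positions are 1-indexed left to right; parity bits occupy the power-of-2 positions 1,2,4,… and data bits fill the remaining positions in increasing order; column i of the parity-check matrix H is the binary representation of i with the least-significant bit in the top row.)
Syndrome s = H · r^T (mod 2), r = 001110111111100:
  s[0] = (101010101010101)·(001110111111100) mod 2 = 0+0+1+0+1+0+1+0+1+0+1+0+1+0+0 mod 2 = 0
  s[1] = (011001100110011)·(001110111111100) mod 2 = 0+0+1+0+0+0+1+0+0+1+1+0+0+0+0 mod 2 = 0
  s[2] = (000111100001111)·(001110111111100) mod 2 = 0+0+0+1+1+0+1+0+0+0+0+1+1+0+0 mod 2 = 1
  s[3] = (000000011111111)·(001110111111100) mod 2 = 0+0+0+0+0+0+0+1+1+1+1+1+1+0+0 mod 2 = 0
Syndrome = 0010
Non-zero syndrome: error at position 4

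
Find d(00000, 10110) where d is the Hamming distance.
XOR = 10110, count of 1s = 3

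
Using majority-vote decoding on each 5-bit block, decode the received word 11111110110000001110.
Split into 5-bit blocks and majority-vote each:
  block 1 = 11111: 5 ones, 0 zeros → 1
  block 2 = 11011: 4 ones, 1 zeros → 1
  block 3 = 00000: 0 ones, 5 zeros → 0
  block 4 = 01110: 3 ones, 2 zeros → 1
Decoded = 1101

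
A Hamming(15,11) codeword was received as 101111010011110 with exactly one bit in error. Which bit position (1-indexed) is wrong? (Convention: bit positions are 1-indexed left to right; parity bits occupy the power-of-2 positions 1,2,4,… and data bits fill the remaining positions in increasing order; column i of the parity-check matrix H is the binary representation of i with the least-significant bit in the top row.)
Syndrome s = H · r^T (mod 2), r = 101111010011110:
  s[0] = (101010101010101)·(101111010011110) mod 2 = 1+0+1+0+1+0+0+0+0+0+1+0+1+0+0 mod 2 = 1
  s[1] = (011001100110011)·(101111010011110) mod 2 = 0+0+1+0+0+1+0+0+0+0+1+0+0+1+0 mod 2 = 0
  s[2] = (000111100001111)·(101111010011110) mod 2 = 0+0+0+1+1+1+0+0+0+0+0+1+1+1+0 mod 2 = 0
  s[3] = (000000011111111)·(101111010011110) mod 2 = 0+0+0+0+0+0+0+1+0+0+1+1+1+1+0 mod 2 = 1
Syndrome = 1001
Column i of H is the binary representation of i, so the syndrome is the binary index of the flipped bit.
Read s = 1001 with s[0] as LSB: 1·2^0 + 0·2^1 + 0·2^2 + 1·2^3 = 9.
Error is at bit position 9.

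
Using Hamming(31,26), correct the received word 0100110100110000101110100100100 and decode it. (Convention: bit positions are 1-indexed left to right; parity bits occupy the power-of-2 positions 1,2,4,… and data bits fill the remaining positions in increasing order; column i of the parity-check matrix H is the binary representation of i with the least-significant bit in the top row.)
Syndrome s = H · r^T (mod 2), r = 0100110100110000101110100100100:
  s[0] = (1010101010101010101010101010101)·(0100110100110000101110100100100) mod 2 = 0+0+0+0+1+0+0+0+0+0+1+0+0+0+0+0+1+0+1+0+1+0+1+0+0+0+0+0+1+0+0 mod 2 = 1
  s[1] = (0110011001100110011001100110011)·(0100110100110000101110100100100) mod 2 = 0+1+0+0+0+1+0+0+0+0+1+0+0+0+0+0+0+0+1+0+0+0+1+0+0+1+0+0+0+0+0 mod 2 = 0
  s[2] = (0001111000011110000111100001111)·(0100110100110000101110100100100) mod 2 = 0+0+0+0+1+1+0+0+0+0+0+1+0+0+0+0+0+0+0+1+1+0+1+0+0+0+0+0+1+0+0 mod 2 = 1
  s[3] = (0000000111111110000000011111111)·(0100110100110000101110100100100) mod 2 = 0+0+0+0+0+0+0+1+0+0+1+1+0+0+0+0+0+0+0+0+0+0+0+0+0+1+0+0+1+0+0 mod 2 = 1
  s[4] = (0000000000000001111111111111111)·(0100110100110000101110100100100) mod 2 = 0+0+0+0+0+0+0+0+0+0+0+0+0+0+0+0+1+0+1+1+1+0+1+0+0+1+0+0+1+0+0 mod 2 = 1
Syndrome = 10111
Column 29 of H equals this syndrome → error at bit 29 (1-indexed).
Flip bit 29: 0100110100110000101110100100100 → 0100110100110000101110100100000
Extract data bits at positions {3,5,6,7,9,10,11,12,13,14,15,17,18,19,20,21,22,23,24,25,26,27,28,29,30,31}: 01100011000101110100100000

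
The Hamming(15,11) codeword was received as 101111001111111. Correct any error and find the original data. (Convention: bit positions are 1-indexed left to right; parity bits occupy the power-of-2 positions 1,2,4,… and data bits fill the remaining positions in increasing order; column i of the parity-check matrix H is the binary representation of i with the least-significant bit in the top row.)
Syndrome s = H · r^T (mod 2), r = 101111001111111:
  s[0] = (101010101010101)·(101111001111111) mod 2 = 1+0+1+0+1+0+0+0+1+0+1+0+1+0+1 mod 2 = 1
  s[1] = (011001100110011)·(101111001111111) mod 2 = 0+0+1+0+0+1+0+0+0+1+1+0+0+1+1 mod 2 = 0
  s[2] = (000111100001111)·(101111001111111) mod 2 = 0+0+0+1+1+1+0+0+0+0+0+1+1+1+1 mod 2 = 1
  s[3] = (000000011111111)·(101111001111111) mod 2 = 0+0+0+0+0+0+0+0+1+1+1+1+1+1+1 mod 2 = 1
Syndrome = 1011
Column 13 of H equals this syndrome → error at bit 13 (1-indexed).
Flip bit 13: 101111001111111 → 101111001111011
Extract data bits at positions {3,5,6,7,9,10,11,12,13,14,15}: 11101111011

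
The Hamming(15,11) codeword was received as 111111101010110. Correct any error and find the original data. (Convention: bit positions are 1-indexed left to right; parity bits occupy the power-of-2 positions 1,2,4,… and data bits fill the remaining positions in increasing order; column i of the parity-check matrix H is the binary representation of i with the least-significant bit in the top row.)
Syndrome s = H · r^T (mod 2), r = 111111101010110:
  s[0] = (101010101010101)·(111111101010110) mod 2 = 1+0+1+0+1+0+1+0+1+0+1+0+1+0+0 mod 2 = 1
  s[1] = (011001100110011)·(111111101010110) mod 2 = 0+1+1+0+0+1+1+0+0+0+1+0+0+1+0 mod 2 = 0
  s[2] = (000111100001111)·(111111101010110) mod 2 = 0+0+0+1+1+1+1+0+0+0+0+0+1+1+0 mod 2 = 0
  s[3] = (000000011111111)·(111111101010110) mod 2 = 0+0+0+0+0+0+0+0+1+0+1+0+1+1+0 mod 2 = 0
Syndrome = 1000
Column 1 of H equals this syndrome → error at bit 1 (1-indexed).
Flip bit 1: 111111101010110 → 011111101010110
Extract data bits at positions {3,5,6,7,9,10,11,12,13,14,15}: 11111010110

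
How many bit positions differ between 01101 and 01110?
XOR = 00011, count of 1s = 2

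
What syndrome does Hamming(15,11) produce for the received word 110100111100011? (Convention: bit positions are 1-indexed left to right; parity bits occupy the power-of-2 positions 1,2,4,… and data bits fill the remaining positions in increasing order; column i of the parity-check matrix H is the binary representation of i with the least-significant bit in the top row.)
Syndrome s = H · r^T (mod 2), r = 110100111100011:
  s[0] = (101010101010101)·(110100111100011) mod 2 = 1+0+0+0+0+0+1+0+1+0+0+0+0+0+1 mod 2 = 0
  s[1] = (011001100110011)·(110100111100011) mod 2 = 0+1+0+0+0+0+1+0+0+1+0+0+0+1+1 mod 2 = 1
  s[2] = (000111100001111)·(110100111100011) mod 2 = 0+0+0+1+0+0+1+0+0+0+0+0+0+1+1 mod 2 = 0
  s[3] = (000000011111111)·(110100111100011) mod 2 = 0+0+0+0+0+0+0+1+1+1+0+0+0+1+1 mod 2 = 1
Syndrome = 0101
Non-zero syndrome: error at position 10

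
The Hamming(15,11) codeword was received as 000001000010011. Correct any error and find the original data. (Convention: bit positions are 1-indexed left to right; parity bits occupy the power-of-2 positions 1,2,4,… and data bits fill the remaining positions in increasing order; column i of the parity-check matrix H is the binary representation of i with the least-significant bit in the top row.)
Syndrome s = H · r^T (mod 2), r = 000001000010011:
  s[0] = (101010101010101)·(000001000010011) mod 2 = 0+0+0+0+0+0+0+0+0+0+1+0+0+0+1 mod 2 = 0
  s[1] = (011001100110011)·(000001000010011) mod 2 = 0+0+0+0+0+1+0+0+0+0+1+0+0+1+1 mod 2 = 0
  s[2] = (000111100001111)·(000001000010011) mod 2 = 0+0+0+0+0+1+0+0+0+0+0+0+0+1+1 mod 2 = 1
  s[3] = (000000011111111)·(000001000010011) mod 2 = 0+0+0+0+0+0+0+0+0+0+1+0+0+1+1 mod 2 = 1
Syndrome = 0011
Column 12 of H equals this syndrome → error at bit 12 (1-indexed).
Flip bit 12: 000001000010011 → 000001000011011
Extract data bits at positions {3,5,6,7,9,10,11,12,13,14,15}: 00100011011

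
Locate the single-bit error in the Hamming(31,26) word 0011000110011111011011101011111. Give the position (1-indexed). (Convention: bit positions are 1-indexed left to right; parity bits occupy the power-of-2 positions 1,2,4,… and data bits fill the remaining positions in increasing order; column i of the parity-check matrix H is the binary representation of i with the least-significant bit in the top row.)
Syndrome s = H · r^T (mod 2), r = 0011000110011111011011101011111:
  s[0] = (1010101010101010101010101010101)·(0011000110011111011011101011111) mod 2 = 0+0+1+0+0+0+0+0+1+0+0+0+1+0+1+0+0+0+1+0+1+0+1+0+1+0+1+0+1+0+1 mod 2 = 1
  s[1] = (0110011001100110011001100110011)·(0011000110011111011011101011111) mod 2 = 0+0+1+0+0+0+0+0+0+0+0+0+0+1+1+0+0+1+1+0+0+1+1+0+0+0+1+0+0+1+1 mod 2 = 0
  s[2] = (0001111000011110000111100001111)·(0011000110011111011011101011111) mod 2 = 0+0+0+1+0+0+0+0+0+0+0+1+1+1+1+0+0+0+0+0+1+1+1+0+0+0+0+1+1+1+1 mod 2 = 0
  s[3] = (0000000111111110000000011111111)·(0011000110011111011011101011111) mod 2 = 0+0+0+0+0+0+0+1+1+0+0+1+1+1+1+0+0+0+0+0+0+0+0+0+1+0+1+1+1+1+1 mod 2 = 0
  s[4] = (0000000000000001111111111111111)·(0011000110011111011011101011111) mod 2 = 0+0+0+0+0+0+0+0+0+0+0+0+0+0+0+1+0+1+1+0+1+1+1+0+1+0+1+1+1+1+1 mod 2 = 0
Syndrome = 10000
Column i of H is the binary representation of i, so the syndrome is the binary index of the flipped bit.
Read s = 10000 with s[0] as LSB: 1·2^0 + 0·2^1 + 0·2^2 + 0·2^3 + 0·2^4 = 1.
Error is at bit position 1.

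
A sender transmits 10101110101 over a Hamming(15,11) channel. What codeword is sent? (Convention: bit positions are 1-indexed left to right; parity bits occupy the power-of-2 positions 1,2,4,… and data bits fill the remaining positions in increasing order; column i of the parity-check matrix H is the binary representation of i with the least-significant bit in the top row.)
Codeword c = d · G (mod 2), d = 10101110101:
  c[0] = d·G[:,0] = (10101110101)·(11011010101) mod 2 = 1+0+0+0+1+0+1+0+1+0+1 mod 2 = 1
  c[1] = d·G[:,1] = (10101110101)·(10110110011) mod 2 = 1+0+1+0+0+1+1+0+0+0+1 mod 2 = 1
  c[2] = d·G[:,2] = (10101110101)·(10000000000) mod 2 = 1+0+0+0+0+0+0+0+0+0+0 mod 2 = 1
  c[3] = d·G[:,3] = (10101110101)·(01110001111) mod 2 = 0+0+1+0+0+0+0+0+1+0+1 mod 2 = 1
  c[4] = d·G[:,4] = (10101110101)·(01000000000) mod 2 = 0+0+0+0+0+0+0+0+0+0+0 mod 2 = 0
  c[5] = d·G[:,5] = (10101110101)·(00100000000) mod 2 = 0+0+1+0+0+0+0+0+0+0+0 mod 2 = 1
  c[6] = d·G[:,6] = (10101110101)·(00010000000) mod 2 = 0+0+0+0+0+0+0+0+0+0+0 mod 2 = 0
  c[7] = d·G[:,7] = (10101110101)·(00001111111) mod 2 = 0+0+0+0+1+1+1+0+1+0+1 mod 2 = 1
  c[8] = d·G[:,8] = (10101110101)·(00001000000) mod 2 = 0+0+0+0+1+0+0+0+0+0+0 mod 2 = 1
  c[9] = d·G[:,9] = (10101110101)·(00000100000) mod 2 = 0+0+0+0+0+1+0+0+0+0+0 mod 2 = 1
  c[10] = d·G[:,10] = (10101110101)·(00000010000) mod 2 = 0+0+0+0+0+0+1+0+0+0+0 mod 2 = 1
  c[11] = d·G[:,11] = (10101110101)·(00000001000) mod 2 = 0+0+0+0+0+0+0+0+0+0+0 mod 2 = 0
  c[12] = d·G[:,12] = (10101110101)·(00000000100) mod 2 = 0+0+0+0+0+0+0+0+1+0+0 mod 2 = 1
  c[13] = d·G[:,13] = (10101110101)·(00000000010) mod 2 = 0+0+0+0+0+0+0+0+0+0+0 mod 2 = 0
  c[14] = d·G[:,14] = (10101110101)·(00000000001) mod 2 = 0+0+0+0+0+0+0+0+0+0+1 mod 2 = 1
Codeword = 111101011110101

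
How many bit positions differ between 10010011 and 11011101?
XOR = 01001110, count of 1s = 4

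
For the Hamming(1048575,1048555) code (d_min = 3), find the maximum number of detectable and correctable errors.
Detection only: up to d_min − 1 = 2 errors.
Correction: up to ⌊(d_min − 1)/2⌋ = ⌊2/2⌋ = 1 errors.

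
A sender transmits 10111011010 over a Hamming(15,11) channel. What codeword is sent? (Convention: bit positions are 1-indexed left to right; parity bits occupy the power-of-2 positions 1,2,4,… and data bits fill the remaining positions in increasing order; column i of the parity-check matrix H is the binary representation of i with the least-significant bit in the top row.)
Codeword c = d · G (mod 2), d = 10111011010:
  c[0] = d·G[:,0] = (10111011010)·(11011010101) mod 2 = 1+0+0+1+1+0+1+0+0+0+0 mod 2 = 0
  c[1] = d·G[:,1] = (10111011010)·(10110110011) mod 2 = 1+0+1+1+0+0+1+0+0+1+0 mod 2 = 1
  c[2] = d·G[:,2] = (10111011010)·(10000000000) mod 2 = 1+0+0+0+0+0+0+0+0+0+0 mod 2 = 1
  c[3] = d·G[:,3] = (10111011010)·(01110001111) mod 2 = 0+0+1+1+0+0+0+1+0+1+0 mod 2 = 0
  c[4] = d·G[:,4] = (10111011010)·(01000000000) mod 2 = 0+0+0+0+0+0+0+0+0+0+0 mod 2 = 0
  c[5] = d·G[:,5] = (10111011010)·(00100000000) mod 2 = 0+0+1+0+0+0+0+0+0+0+0 mod 2 = 1
  c[6] = d·G[:,6] = (10111011010)·(00010000000) mod 2 = 0+0+0+1+0+0+0+0+0+0+0 mod 2 = 1
  c[7] = d·G[:,7] = (10111011010)·(00001111111) mod 2 = 0+0+0+0+1+0+1+1+0+1+0 mod 2 = 0
  c[8] = d·G[:,8] = (10111011010)·(00001000000) mod 2 = 0+0+0+0+1+0+0+0+0+0+0 mod 2 = 1
  c[9] = d·G[:,9] = (10111011010)·(00000100000) mod 2 = 0+0+0+0+0+0+0+0+0+0+0 mod 2 = 0
  c[10] = d·G[:,10] = (10111011010)·(00000010000) mod 2 = 0+0+0+0+0+0+1+0+0+0+0 mod 2 = 1
  c[11] = d·G[:,11] = (10111011010)·(00000001000) mod 2 = 0+0+0+0+0+0+0+1+0+0+0 mod 2 = 1
  c[12] = d·G[:,12] = (10111011010)·(00000000100) mod 2 = 0+0+0+0+0+0+0+0+0+0+0 mod 2 = 0
  c[13] = d·G[:,13] = (10111011010)·(00000000010) mod 2 = 0+0+0+0+0+0+0+0+0+1+0 mod 2 = 1
  c[14] = d·G[:,14] = (10111011010)·(00000000001) mod 2 = 0+0+0+0+0+0+0+0+0+0+0 mod 2 = 0
Codeword = 011001101011010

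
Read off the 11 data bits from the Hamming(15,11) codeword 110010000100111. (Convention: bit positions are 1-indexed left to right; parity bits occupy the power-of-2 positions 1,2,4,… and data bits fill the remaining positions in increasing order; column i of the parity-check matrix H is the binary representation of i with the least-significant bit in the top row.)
Parity bits occupy power-of-2 positions; data bits are at positions {3,5,6,7,9,10,11,12,13,14,15} (1-indexed).
Extract: c[3]=0 c[5]=1 c[6]=0 c[7]=0 c[9]=0 c[10]=1 c[11]=0 c[12]=0 c[13]=1 c[14]=1 c[15]=1
Data = 01000100111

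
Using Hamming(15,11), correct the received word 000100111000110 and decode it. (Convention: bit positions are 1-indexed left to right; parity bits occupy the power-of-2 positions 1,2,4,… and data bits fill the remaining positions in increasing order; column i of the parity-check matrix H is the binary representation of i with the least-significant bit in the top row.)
Syndrome s = H · r^T (mod 2), r = 000100111000110:
  s[0] = (101010101010101)·(000100111000110) mod 2 = 0+0+0+0+0+0+1+0+1+0+0+0+1+0+0 mod 2 = 1
  s[1] = (011001100110011)·(000100111000110) mod 2 = 0+0+0+0+0+0+1+0+0+0+0+0+0+1+0 mod 2 = 0
  s[2] = (000111100001111)·(000100111000110) mod 2 = 0+0+0+1+0+0+1+0+0+0+0+0+1+1+0 mod 2 = 0
  s[3] = (000000011111111)·(000100111000110) mod 2 = 0+0+0+0+0+0+0+1+1+0+0+0+1+1+0 mod 2 = 0
Syndrome = 1000
Column 1 of H equals this syndrome → error at bit 1 (1-indexed).
Flip bit 1: 000100111000110 → 100100111000110
Extract data bits at positions {3,5,6,7,9,10,11,12,13,14,15}: 00011000110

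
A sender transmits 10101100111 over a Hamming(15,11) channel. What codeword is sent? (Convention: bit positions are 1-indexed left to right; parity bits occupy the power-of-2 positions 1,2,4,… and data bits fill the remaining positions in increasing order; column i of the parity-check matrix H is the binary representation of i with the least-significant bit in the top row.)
Codeword c = d · G (mod 2), d = 10101100111:
  c[0] = d·G[:,0] = (10101100111)·(11011010101) mod 2 = 1+0+0+0+1+0+0+0+1+0+1 mod 2 = 0
  c[1] = d·G[:,1] = (10101100111)·(10110110011) mod 2 = 1+0+1+0+0+1+0+0+0+1+1 mod 2 = 1
  c[2] = d·G[:,2] = (10101100111)·(10000000000) mod 2 = 1+0+0+0+0+0+0+0+0+0+0 mod 2 = 1
  c[3] = d·G[:,3] = (10101100111)·(01110001111) mod 2 = 0+0+1+0+0+0+0+0+1+1+1 mod 2 = 0
  c[4] = d·G[:,4] = (10101100111)·(01000000000) mod 2 = 0+0+0+0+0+0+0+0+0+0+0 mod 2 = 0
  c[5] = d·G[:,5] = (10101100111)·(00100000000) mod 2 = 0+0+1+0+0+0+0+0+0+0+0 mod 2 = 1
  c[6] = d·G[:,6] = (10101100111)·(00010000000) mod 2 = 0+0+0+0+0+0+0+0+0+0+0 mod 2 = 0
  c[7] = d·G[:,7] = (10101100111)·(00001111111) mod 2 = 0+0+0+0+1+1+0+0+1+1+1 mod 2 = 1
  c[8] = d·G[:,8] = (10101100111)·(00001000000) mod 2 = 0+0+0+0+1+0+0+0+0+0+0 mod 2 = 1
  c[9] = d·G[:,9] = (10101100111)·(00000100000) mod 2 = 0+0+0+0+0+1+0+0+0+0+0 mod 2 = 1
  c[10] = d·G[:,10] = (10101100111)·(00000010000) mod 2 = 0+0+0+0+0+0+0+0+0+0+0 mod 2 = 0
  c[11] = d·G[:,11] = (10101100111)·(00000001000) mod 2 = 0+0+0+0+0+0+0+0+0+0+0 mod 2 = 0
  c[12] = d·G[:,12] = (10101100111)·(00000000100) mod 2 = 0+0+0+0+0+0+0+0+1+0+0 mod 2 = 1
  c[13] = d·G[:,13] = (10101100111)·(00000000010) mod 2 = 0+0+0+0+0+0+0+0+0+1+0 mod 2 = 1
  c[14] = d·G[:,14] = (10101100111)·(00000000001) mod 2 = 0+0+0+0+0+0+0+0+0+0+1 mod 2 = 1
Codeword = 011001011100111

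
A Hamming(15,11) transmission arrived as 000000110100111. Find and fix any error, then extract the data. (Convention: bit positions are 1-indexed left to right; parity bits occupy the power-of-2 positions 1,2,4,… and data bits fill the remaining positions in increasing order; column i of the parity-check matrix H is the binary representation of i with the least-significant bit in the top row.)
Syndrome s = H · r^T (mod 2), r = 000000110100111:
  s[0] = (101010101010101)·(000000110100111) mod 2 = 0+0+0+0+0+0+1+0+0+0+0+0+1+0+1 mod 2 = 1
  s[1] = (011001100110011)·(000000110100111) mod 2 = 0+0+0+0+0+0+1+0+0+1+0+0+0+1+1 mod 2 = 0
  s[2] = (000111100001111)·(000000110100111) mod 2 = 0+0+0+0+0+0+1+0+0+0+0+0+1+1+1 mod 2 = 0
  s[3] = (000000011111111)·(000000110100111) mod 2 = 0+0+0+0+0+0+0+1+0+1+0+0+1+1+1 mod 2 = 1
Syndrome = 1001
Column 9 of H equals this syndrome → error at bit 9 (1-indexed).
Flip bit 9: 000000110100111 → 000000111100111
Extract data bits at positions {3,5,6,7,9,10,11,12,13,14,15}: 00011100111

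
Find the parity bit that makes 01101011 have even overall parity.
Sum of data bits: 0+1+1+0+1+0+1+1 = 5.
5 mod 2 = 1, so parity bit = 1.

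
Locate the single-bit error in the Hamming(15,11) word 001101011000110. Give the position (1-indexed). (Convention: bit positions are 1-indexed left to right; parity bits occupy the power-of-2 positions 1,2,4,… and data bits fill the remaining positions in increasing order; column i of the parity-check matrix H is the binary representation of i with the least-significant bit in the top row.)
Syndrome s = H · r^T (mod 2), r = 001101011000110:
  s[0] = (101010101010101)·(001101011000110) mod 2 = 0+0+1+0+0+0+0+0+1+0+0+0+1+0+0 mod 2 = 1
  s[1] = (011001100110011)·(001101011000110) mod 2 = 0+0+1+0+0+1+0+0+0+0+0+0+0+1+0 mod 2 = 1
  s[2] = (000111100001111)·(001101011000110) mod 2 = 0+0+0+1+0+1+0+0+0+0+0+0+1+1+0 mod 2 = 0
  s[3] = (000000011111111)·(001101011000110) mod 2 = 0+0+0+0+0+0+0+1+1+0+0+0+1+1+0 mod 2 = 0
Syndrome = 1100
Column i of H is the binary representation of i, so the syndrome is the binary index of the flipped bit.
Read s = 1100 with s[0] as LSB: 1·2^0 + 1·2^1 + 0·2^2 + 0·2^3 = 3.
Error is at bit position 3.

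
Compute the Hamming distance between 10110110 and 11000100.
XOR = 01110010, count of 1s = 4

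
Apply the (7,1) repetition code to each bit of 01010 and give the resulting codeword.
Repeat each bit 7× and concatenate:
0→0000000  1→1111111  0→0000000  1→1111111  0→0000000
Codeword = 00000001111111000000011111110000000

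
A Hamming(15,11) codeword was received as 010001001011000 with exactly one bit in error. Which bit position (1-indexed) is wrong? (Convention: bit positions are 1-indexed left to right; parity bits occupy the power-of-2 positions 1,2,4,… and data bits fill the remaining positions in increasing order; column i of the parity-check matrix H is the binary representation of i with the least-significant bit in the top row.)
Syndrome s = H · r^T (mod 2), r = 010001001011000:
  s[0] = (101010101010101)·(010001001011000) mod 2 = 0+0+0+0+0+0+0+0+1+0+1+0+0+0+0 mod 2 = 0
  s[1] = (011001100110011)·(010001001011000) mod 2 = 0+1+0+0+0+1+0+0+0+0+1+0+0+0+0 mod 2 = 1
  s[2] = (000111100001111)·(010001001011000) mod 2 = 0+0+0+0+0+1+0+0+0+0+0+1+0+0+0 mod 2 = 0
  s[3] = (000000011111111)·(010001001011000) mod 2 = 0+0+0+0+0+0+0+0+1+0+1+1+0+0+0 mod 2 = 1
Syndrome = 0101
Column i of H is the binary representation of i, so the syndrome is the binary index of the flipped bit.
Read s = 0101 with s[0] as LSB: 0·2^0 + 1·2^1 + 0·2^2 + 1·2^3 = 10.
Error is at bit position 10.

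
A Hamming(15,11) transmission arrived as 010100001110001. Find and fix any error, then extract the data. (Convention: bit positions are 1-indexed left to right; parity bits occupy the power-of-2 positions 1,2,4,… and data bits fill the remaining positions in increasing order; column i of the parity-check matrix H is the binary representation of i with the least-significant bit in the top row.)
Syndrome s = H · r^T (mod 2), r = 010100001110001:
  s[0] = (101010101010101)·(010100001110001) mod 2 = 0+0+0+0+0+0+0+0+1+0+1+0+0+0+1 mod 2 = 1
  s[1] = (011001100110011)·(010100001110001) mod 2 = 0+1+0+0+0+0+0+0+0+1+1+0+0+0+1 mod 2 = 0
  s[2] = (000111100001111)·(010100001110001) mod 2 = 0+0+0+1+0+0+0+0+0+0+0+0+0+0+1 mod 2 = 0
  s[3] = (000000011111111)·(010100001110001) mod 2 = 0+0+0+0+0+0+0+0+1+1+1+0+0+0+1 mod 2 = 0
Syndrome = 1000
Column 1 of H equals this syndrome → error at bit 1 (1-indexed).
Flip bit 1: 010100001110001 → 110100001110001
Extract data bits at positions {3,5,6,7,9,10,11,12,13,14,15}: 00001110001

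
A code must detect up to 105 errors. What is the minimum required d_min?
Detecting e errors requires d_min ≥ e + 1 = 105 + 1 = 106.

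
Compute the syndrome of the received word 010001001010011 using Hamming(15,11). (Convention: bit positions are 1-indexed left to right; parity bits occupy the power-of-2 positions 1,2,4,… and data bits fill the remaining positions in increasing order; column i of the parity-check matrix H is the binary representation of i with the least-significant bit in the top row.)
Syndrome s = H · r^T (mod 2), r = 010001001010011:
  s[0] = (101010101010101)·(010001001010011) mod 2 = 0+0+0+0+0+0+0+0+1+0+1+0+0+0+1 mod 2 = 1
  s[1] = (011001100110011)·(010001001010011) mod 2 = 0+1+0+0+0+1+0+0+0+0+1+0+0+1+1 mod 2 = 1
  s[2] = (000111100001111)·(010001001010011) mod 2 = 0+0+0+0+0+1+0+0+0+0+0+0+0+1+1 mod 2 = 1
  s[3] = (000000011111111)·(010001001010011) mod 2 = 0+0+0+0+0+0+0+0+1+0+1+0+0+1+1 mod 2 = 0
Syndrome = 1110
Non-zero syndrome: error at position 7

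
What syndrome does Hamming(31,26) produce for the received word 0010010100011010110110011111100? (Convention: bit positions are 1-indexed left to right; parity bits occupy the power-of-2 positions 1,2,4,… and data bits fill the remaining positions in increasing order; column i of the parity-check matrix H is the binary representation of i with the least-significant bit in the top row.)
Syndrome s = H · r^T (mod 2), r = 0010010100011010110110011111100:
  s[0] = (1010101010101010101010101010101)·(0010010100011010110110011111100) mod 2 = 0+0+1+0+0+0+0+0+0+0+0+0+1+0+1+0+1+0+0+0+1+0+0+0+1+0+1+0+1+0+0 mod 2 = 0
  s[1] = (0110011001100110011001100110011)·(0010010100011010110110011111100) mod 2 = 0+0+1+0+0+1+0+0+0+0+0+0+0+0+1+0+0+1+0+0+0+0+0+0+0+1+1+0+0+0+0 mod 2 = 0
  s[2] = (0001111000011110000111100001111)·(0010010100011010110110011111100) mod 2 = 0+0+0+0+0+1+0+0+0+0+0+1+1+0+1+0+0+0+0+1+1+0+0+0+0+0+0+1+1+0+0 mod 2 = 0
  s[3] = (0000000111111110000000011111111)·(0010010100011010110110011111100) mod 2 = 0+0+0+0+0+0+0+1+0+0+0+1+1+0+1+0+0+0+0+0+0+0+0+1+1+1+1+1+1+0+0 mod 2 = 0
  s[4] = (0000000000000001111111111111111)·(0010010100011010110110011111100) mod 2 = 0+0+0+0+0+0+0+0+0+0+0+0+0+0+0+0+1+1+0+1+1+0+0+1+1+1+1+1+1+0+0 mod 2 = 0
Syndrome = 00000
s = 0: no error detected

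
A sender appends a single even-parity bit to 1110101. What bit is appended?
Sum of data bits: 1+1+1+0+1+0+1 = 5.
5 mod 2 = 1, so parity bit = 1.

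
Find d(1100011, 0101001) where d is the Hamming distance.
XOR = 1001010, count of 1s = 3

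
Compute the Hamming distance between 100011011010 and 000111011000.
XOR = 100100000010, count of 1s = 3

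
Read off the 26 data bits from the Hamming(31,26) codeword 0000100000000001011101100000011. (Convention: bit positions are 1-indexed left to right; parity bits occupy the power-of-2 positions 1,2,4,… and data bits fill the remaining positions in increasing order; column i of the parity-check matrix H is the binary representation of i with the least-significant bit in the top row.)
Parity bits occupy power-of-2 positions; data bits are at positions {3,5,6,7,9,10,11,12,13,14,15,17,18,19,20,21,22,23,24,25,26,27,28,29,30,31} (1-indexed).
Extract: c[3]=0 c[5]=1 c[6]=0 c[7]=0 c[9]=0 c[10]=0 c[11]=0 c[12]=0 c[13]=0 c[14]=0 c[15]=0 c[17]=0 c[18]=1 c[19]=1 c[20]=1 c[21]=0 c[22]=1 c[23]=1 c[24]=0 c[25]=0 c[26]=0 c[27]=0 c[28]=0 c[29]=0 c[30]=1 c[31]=1
Data = 01000000000011101100000011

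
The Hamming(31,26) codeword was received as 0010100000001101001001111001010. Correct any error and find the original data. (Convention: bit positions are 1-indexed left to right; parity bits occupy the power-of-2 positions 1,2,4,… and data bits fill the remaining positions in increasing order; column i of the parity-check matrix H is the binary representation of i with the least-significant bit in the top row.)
Syndrome s = H · r^T (mod 2), r = 0010100000001101001001111001010:
  s[0] = (1010101010101010101010101010101)·(0010100000001101001001111001010) mod 2 = 0+0+1+0+1+0+0+0+0+0+0+0+1+0+0+0+0+0+1+0+0+0+1+0+1+0+0+0+0+0+0 mod 2 = 0
  s[1] = (0110011001100110011001100110011)·(0010100000001101001001111001010) mod 2 = 0+0+1+0+0+0+0+0+0+0+0+0+0+1+0+0+0+0+1+0+0+1+1+0+0+0+0+0+0+1+0 mod 2 = 0
  s[2] = (0001111000011110000111100001111)·(0010100000001101001001111001010) mod 2 = 0+0+0+0+1+0+0+0+0+0+0+0+1+1+0+0+0+0+0+0+0+1+1+0+0+0+0+1+0+1+0 mod 2 = 1
  s[3] = (0000000111111110000000011111111)·(0010100000001101001001111001010) mod 2 = 0+0+0+0+0+0+0+0+0+0+0+0+1+1+0+0+0+0+0+0+0+0+0+1+1+0+0+1+0+1+0 mod 2 = 0
  s[4] = (0000000000000001111111111111111)·(0010100000001101001001111001010) mod 2 = 0+0+0+0+0+0+0+0+0+0+0+0+0+0+0+1+0+0+1+0+0+1+1+1+1+0+0+1+0+1+0 mod 2 = 0
Syndrome = 00100
Column 4 of H equals this syndrome → error at bit 4 (1-indexed).
Flip bit 4: 0010100000001101001001111001010 → 0011100000001101001001111001010
Extract data bits at positions {3,5,6,7,9,10,11,12,13,14,15,17,18,19,20,21,22,23,24,25,26,27,28,29,30,31}: 11000000110001001111001010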